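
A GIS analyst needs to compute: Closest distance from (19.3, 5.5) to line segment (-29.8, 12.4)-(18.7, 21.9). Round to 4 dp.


Project P onto AB: t = 0.9481 (clamped to [0,1])
Closest point on segment: (16.1842, 21.4072)
Distance: 16.2095

16.2095


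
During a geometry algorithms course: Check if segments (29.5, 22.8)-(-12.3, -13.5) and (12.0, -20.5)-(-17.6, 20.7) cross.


Cross products: d1=-2002.68, d2=793.96, d3=1174.69, d4=-1621.95
d1*d2 < 0 and d3*d4 < 0? yes

Yes, they intersect


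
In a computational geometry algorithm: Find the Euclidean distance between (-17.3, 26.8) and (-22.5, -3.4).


dx=-5.2, dy=-30.2
d^2 = (-5.2)^2 + (-30.2)^2 = 939.08
d = sqrt(939.08) = 30.6444

30.6444


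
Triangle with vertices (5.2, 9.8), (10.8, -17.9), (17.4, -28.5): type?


Side lengths squared: AB^2=798.65, BC^2=155.92, CA^2=1615.73
Sorted: [155.92, 798.65, 1615.73]
By sides: Scalene, By angles: Obtuse

Scalene, Obtuse


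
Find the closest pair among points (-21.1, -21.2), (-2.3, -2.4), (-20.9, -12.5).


d(P0,P1) = 26.5872, d(P0,P2) = 8.7023, d(P1,P2) = 21.1653
Closest: P0 and P2

Closest pair: (-21.1, -21.2) and (-20.9, -12.5), distance = 8.7023


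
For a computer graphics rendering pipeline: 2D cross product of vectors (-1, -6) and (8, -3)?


u x v = u_x*v_y - u_y*v_x = (-1)*(-3) - (-6)*8
= 3 - (-48) = 51

51


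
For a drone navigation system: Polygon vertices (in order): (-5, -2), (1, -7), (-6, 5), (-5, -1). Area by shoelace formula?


Shoelace sum: ((-5)*(-7) - 1*(-2)) + (1*5 - (-6)*(-7)) + ((-6)*(-1) - (-5)*5) + ((-5)*(-2) - (-5)*(-1))
= 36
Area = |36|/2 = 18

18


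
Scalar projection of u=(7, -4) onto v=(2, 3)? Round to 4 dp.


u.v = 2, |v| = sqrt(13) = 3.6056
Scalar projection = u.v / |v| = 2 / sqrt(13) = 0.5547

0.5547


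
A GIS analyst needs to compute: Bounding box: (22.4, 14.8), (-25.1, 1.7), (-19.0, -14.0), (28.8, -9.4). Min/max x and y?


x range: [-25.1, 28.8]
y range: [-14, 14.8]
Bounding box: (-25.1,-14) to (28.8,14.8)

(-25.1,-14) to (28.8,14.8)


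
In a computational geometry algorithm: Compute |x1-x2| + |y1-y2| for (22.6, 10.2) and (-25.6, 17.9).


|22.6-(-25.6)| + |10.2-17.9| = 48.2 + 7.7 = 55.9

55.9


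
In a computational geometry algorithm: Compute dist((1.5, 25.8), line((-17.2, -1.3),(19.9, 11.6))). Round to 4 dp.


|cross product| = 764.18
|line direction| = sqrt(1542.82) = 39.2787
Distance = 764.18/sqrt(1542.82) = 19.4553

19.4553


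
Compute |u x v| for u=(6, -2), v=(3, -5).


|u x v| = |6*(-5) - (-2)*3|
= |(-30) - (-6)| = 24

24


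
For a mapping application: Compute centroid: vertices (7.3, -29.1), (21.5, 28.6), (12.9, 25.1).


Centroid = ((x_A+x_B+x_C)/3, (y_A+y_B+y_C)/3)
= ((7.3+21.5+12.9)/3, ((-29.1)+28.6+25.1)/3)
= (13.9, 8.2)

(13.9, 8.2)


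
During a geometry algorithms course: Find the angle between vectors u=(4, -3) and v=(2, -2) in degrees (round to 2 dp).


u.v = 14, |u| = sqrt(25) = 5, |v| = sqrt(8) = 2.8284
cos(theta) = u.v/(|u||v|) = 14/sqrt(200) = 0.989949
theta = acos(0.989949) = 8.13 degrees

8.13 degrees


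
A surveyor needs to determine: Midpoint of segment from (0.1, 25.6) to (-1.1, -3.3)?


M = ((0.1+(-1.1))/2, (25.6+(-3.3))/2)
= (-0.5, 11.15)

(-0.5, 11.15)


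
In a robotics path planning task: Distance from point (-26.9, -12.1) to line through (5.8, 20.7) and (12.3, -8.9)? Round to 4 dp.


|cross product| = 1181.12
|line direction| = sqrt(918.41) = 30.3053
Distance = 1181.12/sqrt(918.41) = 38.9741

38.9741


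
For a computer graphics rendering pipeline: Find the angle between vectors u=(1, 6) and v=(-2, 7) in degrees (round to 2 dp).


u.v = 40, |u| = sqrt(37) = 6.0828, |v| = sqrt(53) = 7.2801
cos(theta) = u.v/(|u||v|) = 40/sqrt(1961) = 0.903278
theta = acos(0.903278) = 25.41 degrees

25.41 degrees


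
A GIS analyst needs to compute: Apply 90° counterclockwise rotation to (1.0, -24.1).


90° CCW: (x,y) -> (-y, x)
(1,-24.1) -> (24.1, 1)

(24.1, 1)


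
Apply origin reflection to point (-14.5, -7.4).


Reflection over origin: (x,y) -> (-x,-y)
(-14.5, -7.4) -> (14.5, 7.4)

(14.5, 7.4)


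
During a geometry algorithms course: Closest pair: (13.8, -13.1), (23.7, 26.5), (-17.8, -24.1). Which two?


d(P0,P1) = 40.8187, d(P0,P2) = 33.4598, d(P1,P2) = 65.4417
Closest: P0 and P2

Closest pair: (13.8, -13.1) and (-17.8, -24.1), distance = 33.4598


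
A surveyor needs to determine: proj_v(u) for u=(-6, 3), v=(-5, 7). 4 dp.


u.v = 51, |v| = sqrt(74) = 8.6023
Scalar projection = u.v / |v| = 51 / sqrt(74) = 5.9286

5.9286


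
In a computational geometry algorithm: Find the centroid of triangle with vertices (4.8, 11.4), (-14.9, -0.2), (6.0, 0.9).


Centroid = ((x_A+x_B+x_C)/3, (y_A+y_B+y_C)/3)
= ((4.8+(-14.9)+6)/3, (11.4+(-0.2)+0.9)/3)
= (-1.3667, 4.0333)

(-1.3667, 4.0333)


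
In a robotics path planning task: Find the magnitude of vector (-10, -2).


|u| = sqrt((-10)^2 + (-2)^2) = sqrt(104) = 10.198

10.198


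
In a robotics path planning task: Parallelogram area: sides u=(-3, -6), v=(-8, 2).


|u x v| = |(-3)*2 - (-6)*(-8)|
= |(-6) - 48| = 54

54


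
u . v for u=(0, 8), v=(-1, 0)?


u . v = u_x*v_x + u_y*v_y = 0*(-1) + 8*0
= 0 + 0 = 0

0


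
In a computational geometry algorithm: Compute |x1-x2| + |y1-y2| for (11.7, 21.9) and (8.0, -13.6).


|11.7-8| + |21.9-(-13.6)| = 3.7 + 35.5 = 39.2

39.2


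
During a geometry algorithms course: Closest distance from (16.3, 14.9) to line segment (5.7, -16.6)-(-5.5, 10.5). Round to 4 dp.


Project P onto AB: t = 0.8547 (clamped to [0,1])
Closest point on segment: (-3.8729, 6.5629)
Distance: 21.8278

21.8278


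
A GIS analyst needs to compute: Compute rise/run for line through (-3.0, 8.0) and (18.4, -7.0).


slope = (y2-y1)/(x2-x1) = ((-7)-8)/(18.4-(-3)) = (-15)/21.4 = -0.7009

-0.7009


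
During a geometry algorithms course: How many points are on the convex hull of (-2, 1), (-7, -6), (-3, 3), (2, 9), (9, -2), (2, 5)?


Convex hull vertices (CCW): (-7, -6), (9, -2), (2, 9), (-3, 3)
Count = 4

4


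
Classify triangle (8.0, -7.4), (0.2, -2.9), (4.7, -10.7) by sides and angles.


Side lengths squared: AB^2=81.09, BC^2=81.09, CA^2=21.78
Sorted: [21.78, 81.09, 81.09]
By sides: Isosceles, By angles: Acute

Isosceles, Acute


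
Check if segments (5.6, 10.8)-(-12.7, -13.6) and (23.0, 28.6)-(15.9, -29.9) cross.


Cross products: d1=-891.52, d2=-1788.83, d3=98.82, d4=996.13
d1*d2 < 0 and d3*d4 < 0? no

No, they don't intersect


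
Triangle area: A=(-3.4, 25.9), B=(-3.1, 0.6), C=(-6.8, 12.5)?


Area = |x_A(y_B-y_C) + x_B(y_C-y_A) + x_C(y_A-y_B)|/2
= |40.46 + 41.54 + (-172.04)|/2
= 90.04/2 = 45.02

45.02


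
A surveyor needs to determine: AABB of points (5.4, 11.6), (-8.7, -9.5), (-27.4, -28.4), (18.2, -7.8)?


x range: [-27.4, 18.2]
y range: [-28.4, 11.6]
Bounding box: (-27.4,-28.4) to (18.2,11.6)

(-27.4,-28.4) to (18.2,11.6)


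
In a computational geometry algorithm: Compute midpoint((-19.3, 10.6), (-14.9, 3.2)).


M = (((-19.3)+(-14.9))/2, (10.6+3.2)/2)
= (-17.1, 6.9)

(-17.1, 6.9)


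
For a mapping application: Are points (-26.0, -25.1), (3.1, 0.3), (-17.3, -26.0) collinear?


Cross product: (3.1-(-26))*((-26)-(-25.1)) - (0.3-(-25.1))*((-17.3)-(-26))
= -247.17

No, not collinear


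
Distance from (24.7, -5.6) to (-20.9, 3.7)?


dx=-45.6, dy=9.3
d^2 = (-45.6)^2 + 9.3^2 = 2165.85
d = sqrt(2165.85) = 46.5387

46.5387


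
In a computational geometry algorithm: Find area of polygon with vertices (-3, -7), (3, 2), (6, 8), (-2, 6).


Shoelace sum: ((-3)*2 - 3*(-7)) + (3*8 - 6*2) + (6*6 - (-2)*8) + ((-2)*(-7) - (-3)*6)
= 111
Area = |111|/2 = 55.5

55.5


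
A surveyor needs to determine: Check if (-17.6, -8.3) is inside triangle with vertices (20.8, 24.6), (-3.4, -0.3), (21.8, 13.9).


Cross products: AB x AP = -159.98, BC x BP = 0.04, CA x CP = 443.78
All same sign? no

No, outside


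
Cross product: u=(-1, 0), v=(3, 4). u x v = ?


u x v = u_x*v_y - u_y*v_x = (-1)*4 - 0*3
= (-4) - 0 = -4

-4


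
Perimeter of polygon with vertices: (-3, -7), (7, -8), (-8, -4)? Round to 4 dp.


Sides: (-3, -7)->(7, -8): sqrt(101) = 10.049876, (7, -8)->(-8, -4): sqrt(241) = 15.524175, (-8, -4)->(-3, -7): sqrt(34) = 5.830952
Sum = 31.405003
Perimeter = 31.405

31.405


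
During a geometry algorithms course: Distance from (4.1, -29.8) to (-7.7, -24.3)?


dx=-11.8, dy=5.5
d^2 = (-11.8)^2 + 5.5^2 = 169.49
d = sqrt(169.49) = 13.0188

13.0188


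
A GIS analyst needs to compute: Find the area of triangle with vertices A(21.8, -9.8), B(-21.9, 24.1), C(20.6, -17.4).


Area = |x_A(y_B-y_C) + x_B(y_C-y_A) + x_C(y_A-y_B)|/2
= |904.7 + 166.44 + (-698.34)|/2
= 372.8/2 = 186.4

186.4


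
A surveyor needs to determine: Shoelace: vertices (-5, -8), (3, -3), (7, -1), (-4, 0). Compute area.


Shoelace sum: ((-5)*(-3) - 3*(-8)) + (3*(-1) - 7*(-3)) + (7*0 - (-4)*(-1)) + ((-4)*(-8) - (-5)*0)
= 85
Area = |85|/2 = 42.5

42.5


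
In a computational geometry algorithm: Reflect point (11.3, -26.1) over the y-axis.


Reflection over y-axis: (x,y) -> (-x,y)
(11.3, -26.1) -> (-11.3, -26.1)

(-11.3, -26.1)


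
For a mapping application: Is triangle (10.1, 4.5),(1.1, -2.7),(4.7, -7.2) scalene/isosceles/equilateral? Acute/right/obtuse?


Side lengths squared: AB^2=132.84, BC^2=33.21, CA^2=166.05
Sorted: [33.21, 132.84, 166.05]
By sides: Scalene, By angles: Right

Scalene, Right


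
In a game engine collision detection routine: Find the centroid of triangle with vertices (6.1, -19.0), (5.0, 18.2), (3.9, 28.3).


Centroid = ((x_A+x_B+x_C)/3, (y_A+y_B+y_C)/3)
= ((6.1+5+3.9)/3, ((-19)+18.2+28.3)/3)
= (5, 9.1667)

(5, 9.1667)


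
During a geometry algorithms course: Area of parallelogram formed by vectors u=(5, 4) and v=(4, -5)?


|u x v| = |5*(-5) - 4*4|
= |(-25) - 16| = 41

41


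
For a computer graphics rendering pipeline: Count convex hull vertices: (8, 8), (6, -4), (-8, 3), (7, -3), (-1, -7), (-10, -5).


Convex hull vertices (CCW): (-10, -5), (-1, -7), (6, -4), (7, -3), (8, 8), (-8, 3)
Count = 6

6


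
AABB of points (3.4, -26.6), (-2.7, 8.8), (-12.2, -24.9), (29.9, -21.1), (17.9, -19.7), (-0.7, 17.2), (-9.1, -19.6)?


x range: [-12.2, 29.9]
y range: [-26.6, 17.2]
Bounding box: (-12.2,-26.6) to (29.9,17.2)

(-12.2,-26.6) to (29.9,17.2)


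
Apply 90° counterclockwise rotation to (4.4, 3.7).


90° CCW: (x,y) -> (-y, x)
(4.4,3.7) -> (-3.7, 4.4)

(-3.7, 4.4)


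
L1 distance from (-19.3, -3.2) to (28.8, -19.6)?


|(-19.3)-28.8| + |(-3.2)-(-19.6)| = 48.1 + 16.4 = 64.5

64.5


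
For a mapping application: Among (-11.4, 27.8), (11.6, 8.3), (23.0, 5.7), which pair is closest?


d(P0,P1) = 30.1538, d(P0,P2) = 40.8873, d(P1,P2) = 11.6927
Closest: P1 and P2

Closest pair: (11.6, 8.3) and (23.0, 5.7), distance = 11.6927


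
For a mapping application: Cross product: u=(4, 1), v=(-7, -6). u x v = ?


u x v = u_x*v_y - u_y*v_x = 4*(-6) - 1*(-7)
= (-24) - (-7) = -17

-17


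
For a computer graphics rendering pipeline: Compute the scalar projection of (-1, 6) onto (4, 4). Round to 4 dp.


u.v = 20, |v| = sqrt(32) = 5.6569
Scalar projection = u.v / |v| = 20 / sqrt(32) = 3.5355

3.5355


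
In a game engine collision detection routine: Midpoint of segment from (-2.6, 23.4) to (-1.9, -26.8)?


M = (((-2.6)+(-1.9))/2, (23.4+(-26.8))/2)
= (-2.25, -1.7)

(-2.25, -1.7)


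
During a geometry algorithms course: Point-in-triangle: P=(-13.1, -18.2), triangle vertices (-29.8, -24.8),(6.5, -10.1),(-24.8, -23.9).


Cross products: AB x AP = -5.91, BC x BP = -16.95, CA x CP = -17.97
All same sign? yes

Yes, inside


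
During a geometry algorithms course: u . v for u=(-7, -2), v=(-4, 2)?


u . v = u_x*v_x + u_y*v_y = (-7)*(-4) + (-2)*2
= 28 + (-4) = 24

24


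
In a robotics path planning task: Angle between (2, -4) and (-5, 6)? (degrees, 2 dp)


u.v = -34, |u| = sqrt(20) = 4.4721, |v| = sqrt(61) = 7.8102
cos(theta) = u.v/(|u||v|) = -34/sqrt(1220) = -0.973417
theta = acos(-0.973417) = 166.76 degrees

166.76 degrees


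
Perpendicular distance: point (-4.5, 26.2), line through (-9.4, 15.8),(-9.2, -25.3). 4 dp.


|cross product| = 203.47
|line direction| = sqrt(1689.25) = 41.1005
Distance = 203.47/sqrt(1689.25) = 4.9505

4.9505


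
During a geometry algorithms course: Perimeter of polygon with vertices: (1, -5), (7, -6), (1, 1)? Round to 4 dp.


Sides: (1, -5)->(7, -6): sqrt(37) = 6.082763, (7, -6)->(1, 1): sqrt(85) = 9.219544, (1, 1)->(1, -5): sqrt(36) = 6
Sum = 21.302307
Perimeter = 21.3023

21.3023


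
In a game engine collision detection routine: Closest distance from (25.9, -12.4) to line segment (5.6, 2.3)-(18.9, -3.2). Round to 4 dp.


Project P onto AB: t = 1 (clamped to [0,1])
Closest point on segment: (18.9, -3.2)
Distance: 11.5603

11.5603


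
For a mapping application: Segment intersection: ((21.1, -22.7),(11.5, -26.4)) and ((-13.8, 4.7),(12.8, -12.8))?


Cross products: d1=-118.09, d2=-384.51, d3=-392.17, d4=-125.75
d1*d2 < 0 and d3*d4 < 0? no

No, they don't intersect


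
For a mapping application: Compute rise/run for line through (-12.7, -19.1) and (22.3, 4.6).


slope = (y2-y1)/(x2-x1) = (4.6-(-19.1))/(22.3-(-12.7)) = 23.7/35 = 0.6771

0.6771


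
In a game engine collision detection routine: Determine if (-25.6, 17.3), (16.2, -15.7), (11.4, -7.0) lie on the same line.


Cross product: (16.2-(-25.6))*((-7)-17.3) - ((-15.7)-17.3)*(11.4-(-25.6))
= 205.26

No, not collinear


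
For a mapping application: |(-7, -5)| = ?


|u| = sqrt((-7)^2 + (-5)^2) = sqrt(74) = 8.6023

8.6023


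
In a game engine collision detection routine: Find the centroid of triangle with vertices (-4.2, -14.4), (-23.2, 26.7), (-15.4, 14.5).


Centroid = ((x_A+x_B+x_C)/3, (y_A+y_B+y_C)/3)
= (((-4.2)+(-23.2)+(-15.4))/3, ((-14.4)+26.7+14.5)/3)
= (-14.2667, 8.9333)

(-14.2667, 8.9333)


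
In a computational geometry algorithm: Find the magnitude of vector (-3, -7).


|u| = sqrt((-3)^2 + (-7)^2) = sqrt(58) = 7.6158

7.6158


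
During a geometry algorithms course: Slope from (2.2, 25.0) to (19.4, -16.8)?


slope = (y2-y1)/(x2-x1) = ((-16.8)-25)/(19.4-2.2) = (-41.8)/17.2 = -2.4302

-2.4302


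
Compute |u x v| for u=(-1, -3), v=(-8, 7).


|u x v| = |(-1)*7 - (-3)*(-8)|
= |(-7) - 24| = 31

31


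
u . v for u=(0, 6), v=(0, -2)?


u . v = u_x*v_x + u_y*v_y = 0*0 + 6*(-2)
= 0 + (-12) = -12

-12


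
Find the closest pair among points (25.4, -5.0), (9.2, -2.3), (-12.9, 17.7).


d(P0,P1) = 16.4235, d(P0,P2) = 44.5217, d(P1,P2) = 29.8062
Closest: P0 and P1

Closest pair: (25.4, -5.0) and (9.2, -2.3), distance = 16.4235


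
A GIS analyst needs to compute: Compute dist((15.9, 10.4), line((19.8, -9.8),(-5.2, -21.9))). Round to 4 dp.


|cross product| = 552.19
|line direction| = sqrt(771.41) = 27.7743
Distance = 552.19/sqrt(771.41) = 19.8814

19.8814


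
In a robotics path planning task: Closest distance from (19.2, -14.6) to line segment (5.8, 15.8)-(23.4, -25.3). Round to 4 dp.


Project P onto AB: t = 0.743 (clamped to [0,1])
Closest point on segment: (18.8772, -14.7382)
Distance: 0.3512

0.3512


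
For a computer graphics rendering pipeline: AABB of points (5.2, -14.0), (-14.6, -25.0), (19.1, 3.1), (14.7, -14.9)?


x range: [-14.6, 19.1]
y range: [-25, 3.1]
Bounding box: (-14.6,-25) to (19.1,3.1)

(-14.6,-25) to (19.1,3.1)


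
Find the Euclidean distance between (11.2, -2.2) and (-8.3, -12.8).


dx=-19.5, dy=-10.6
d^2 = (-19.5)^2 + (-10.6)^2 = 492.61
d = sqrt(492.61) = 22.1948

22.1948


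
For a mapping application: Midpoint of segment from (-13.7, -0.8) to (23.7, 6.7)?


M = (((-13.7)+23.7)/2, ((-0.8)+6.7)/2)
= (5, 2.95)

(5, 2.95)


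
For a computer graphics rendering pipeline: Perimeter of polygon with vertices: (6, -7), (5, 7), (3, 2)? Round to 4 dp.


Sides: (6, -7)->(5, 7): sqrt(197) = 14.035669, (5, 7)->(3, 2): sqrt(29) = 5.385165, (3, 2)->(6, -7): sqrt(90) = 9.486833
Sum = 28.907667
Perimeter = 28.9077

28.9077


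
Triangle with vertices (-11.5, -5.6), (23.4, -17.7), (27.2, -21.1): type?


Side lengths squared: AB^2=1364.42, BC^2=26, CA^2=1737.94
Sorted: [26, 1364.42, 1737.94]
By sides: Scalene, By angles: Obtuse

Scalene, Obtuse


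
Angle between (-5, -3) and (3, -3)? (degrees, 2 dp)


u.v = -6, |u| = sqrt(34) = 5.831, |v| = sqrt(18) = 4.2426
cos(theta) = u.v/(|u||v|) = -6/sqrt(612) = -0.242536
theta = acos(-0.242536) = 104.04 degrees

104.04 degrees


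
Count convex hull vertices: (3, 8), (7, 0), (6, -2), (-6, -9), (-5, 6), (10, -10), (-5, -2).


Convex hull vertices (CCW): (-6, -9), (10, -10), (7, 0), (3, 8), (-5, 6)
Count = 5

5


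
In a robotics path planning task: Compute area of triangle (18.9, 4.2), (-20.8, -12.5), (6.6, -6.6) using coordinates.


Area = |x_A(y_B-y_C) + x_B(y_C-y_A) + x_C(y_A-y_B)|/2
= |(-111.51) + 224.64 + 110.22|/2
= 223.35/2 = 111.675

111.675


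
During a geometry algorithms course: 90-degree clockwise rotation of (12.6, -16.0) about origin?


90° CW: (x,y) -> (y, -x)
(12.6,-16) -> (-16, -12.6)

(-16, -12.6)


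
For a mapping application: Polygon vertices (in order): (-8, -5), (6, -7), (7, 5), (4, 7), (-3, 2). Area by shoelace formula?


Shoelace sum: ((-8)*(-7) - 6*(-5)) + (6*5 - 7*(-7)) + (7*7 - 4*5) + (4*2 - (-3)*7) + ((-3)*(-5) - (-8)*2)
= 254
Area = |254|/2 = 127

127


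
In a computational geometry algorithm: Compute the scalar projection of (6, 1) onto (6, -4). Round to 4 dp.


u.v = 32, |v| = sqrt(52) = 7.2111
Scalar projection = u.v / |v| = 32 / sqrt(52) = 4.4376

4.4376


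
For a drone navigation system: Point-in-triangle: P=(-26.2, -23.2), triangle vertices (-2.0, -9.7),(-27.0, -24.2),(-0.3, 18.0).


Cross products: AB x AP = -13.4, BC x BP = -7.06, CA x CP = -647.39
All same sign? yes

Yes, inside


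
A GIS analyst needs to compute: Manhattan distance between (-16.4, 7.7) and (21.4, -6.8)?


|(-16.4)-21.4| + |7.7-(-6.8)| = 37.8 + 14.5 = 52.3

52.3


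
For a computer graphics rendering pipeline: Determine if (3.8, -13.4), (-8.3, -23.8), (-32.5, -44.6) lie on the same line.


Cross product: ((-8.3)-3.8)*((-44.6)-(-13.4)) - ((-23.8)-(-13.4))*((-32.5)-3.8)
= 0

Yes, collinear


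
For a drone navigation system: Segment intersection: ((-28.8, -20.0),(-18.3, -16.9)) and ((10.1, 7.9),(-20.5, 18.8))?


Cross products: d1=1277.75, d2=1068.44, d3=172.36, d4=381.67
d1*d2 < 0 and d3*d4 < 0? no

No, they don't intersect


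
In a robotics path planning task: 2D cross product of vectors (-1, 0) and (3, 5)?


u x v = u_x*v_y - u_y*v_x = (-1)*5 - 0*3
= (-5) - 0 = -5

-5


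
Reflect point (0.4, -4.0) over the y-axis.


Reflection over y-axis: (x,y) -> (-x,y)
(0.4, -4) -> (-0.4, -4)

(-0.4, -4)


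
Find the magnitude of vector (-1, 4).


|u| = sqrt((-1)^2 + 4^2) = sqrt(17) = 4.1231

4.1231


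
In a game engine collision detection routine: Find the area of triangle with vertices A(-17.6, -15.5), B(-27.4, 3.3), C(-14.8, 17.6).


Area = |x_A(y_B-y_C) + x_B(y_C-y_A) + x_C(y_A-y_B)|/2
= |251.68 + (-906.94) + 278.24|/2
= 377.02/2 = 188.51

188.51


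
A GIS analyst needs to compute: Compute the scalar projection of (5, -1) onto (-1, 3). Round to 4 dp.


u.v = -8, |v| = sqrt(10) = 3.1623
Scalar projection = u.v / |v| = -8 / sqrt(10) = -2.5298

-2.5298


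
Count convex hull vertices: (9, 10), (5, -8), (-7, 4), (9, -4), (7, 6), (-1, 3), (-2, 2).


Convex hull vertices (CCW): (-7, 4), (5, -8), (9, -4), (9, 10)
Count = 4

4


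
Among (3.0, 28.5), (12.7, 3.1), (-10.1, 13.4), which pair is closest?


d(P0,P1) = 27.1892, d(P0,P2) = 19.9905, d(P1,P2) = 25.0186
Closest: P0 and P2

Closest pair: (3.0, 28.5) and (-10.1, 13.4), distance = 19.9905


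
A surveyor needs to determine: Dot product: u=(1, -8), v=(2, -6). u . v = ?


u . v = u_x*v_x + u_y*v_y = 1*2 + (-8)*(-6)
= 2 + 48 = 50

50


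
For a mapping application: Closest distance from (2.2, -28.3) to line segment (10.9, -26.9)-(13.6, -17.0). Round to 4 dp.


Project P onto AB: t = 0 (clamped to [0,1])
Closest point on segment: (10.9, -26.9)
Distance: 8.8119

8.8119


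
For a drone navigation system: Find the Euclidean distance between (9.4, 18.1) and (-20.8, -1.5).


dx=-30.2, dy=-19.6
d^2 = (-30.2)^2 + (-19.6)^2 = 1296.2
d = sqrt(1296.2) = 36.0028

36.0028


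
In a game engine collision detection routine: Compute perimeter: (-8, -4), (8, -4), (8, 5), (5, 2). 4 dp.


Sides: (-8, -4)->(8, -4): sqrt(256) = 16, (8, -4)->(8, 5): sqrt(81) = 9, (8, 5)->(5, 2): sqrt(18) = 4.242641, (5, 2)->(-8, -4): sqrt(205) = 14.317821
Sum = 43.560462
Perimeter = 43.5605

43.5605


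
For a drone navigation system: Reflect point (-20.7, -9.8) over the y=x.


Reflection over y=x: (x,y) -> (y,x)
(-20.7, -9.8) -> (-9.8, -20.7)

(-9.8, -20.7)


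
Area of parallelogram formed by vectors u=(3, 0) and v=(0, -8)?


|u x v| = |3*(-8) - 0*0|
= |(-24) - 0| = 24

24


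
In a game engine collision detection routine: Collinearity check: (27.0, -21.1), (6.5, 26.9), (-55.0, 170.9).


Cross product: (6.5-27)*(170.9-(-21.1)) - (26.9-(-21.1))*((-55)-27)
= 0

Yes, collinear


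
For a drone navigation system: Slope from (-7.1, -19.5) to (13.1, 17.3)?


slope = (y2-y1)/(x2-x1) = (17.3-(-19.5))/(13.1-(-7.1)) = 36.8/20.2 = 1.8218

1.8218


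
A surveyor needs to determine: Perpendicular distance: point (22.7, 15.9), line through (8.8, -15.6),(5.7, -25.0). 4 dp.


|cross product| = 33.01
|line direction| = sqrt(97.97) = 9.898
Distance = 33.01/sqrt(97.97) = 3.335

3.335


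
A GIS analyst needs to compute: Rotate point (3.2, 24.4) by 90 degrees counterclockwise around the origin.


90° CCW: (x,y) -> (-y, x)
(3.2,24.4) -> (-24.4, 3.2)

(-24.4, 3.2)


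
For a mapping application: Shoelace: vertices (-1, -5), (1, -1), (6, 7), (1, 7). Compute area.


Shoelace sum: ((-1)*(-1) - 1*(-5)) + (1*7 - 6*(-1)) + (6*7 - 1*7) + (1*(-5) - (-1)*7)
= 56
Area = |56|/2 = 28

28


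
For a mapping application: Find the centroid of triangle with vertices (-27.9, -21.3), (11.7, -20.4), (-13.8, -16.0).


Centroid = ((x_A+x_B+x_C)/3, (y_A+y_B+y_C)/3)
= (((-27.9)+11.7+(-13.8))/3, ((-21.3)+(-20.4)+(-16))/3)
= (-10, -19.2333)

(-10, -19.2333)


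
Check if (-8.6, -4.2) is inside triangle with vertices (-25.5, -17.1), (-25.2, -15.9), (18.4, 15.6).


Cross products: AB x AP = -16.41, BC x BP = -12.78, CA x CP = -13.68
All same sign? yes

Yes, inside


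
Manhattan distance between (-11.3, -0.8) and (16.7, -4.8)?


|(-11.3)-16.7| + |(-0.8)-(-4.8)| = 28 + 4 = 32

32


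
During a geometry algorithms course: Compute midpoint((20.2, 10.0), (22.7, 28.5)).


M = ((20.2+22.7)/2, (10+28.5)/2)
= (21.45, 19.25)

(21.45, 19.25)


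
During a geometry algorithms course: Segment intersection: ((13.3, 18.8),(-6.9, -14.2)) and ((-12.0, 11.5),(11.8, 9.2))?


Cross products: d1=231.93, d2=-599.93, d3=-687.44, d4=144.42
d1*d2 < 0 and d3*d4 < 0? yes

Yes, they intersect


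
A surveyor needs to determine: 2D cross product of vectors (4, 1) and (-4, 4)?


u x v = u_x*v_y - u_y*v_x = 4*4 - 1*(-4)
= 16 - (-4) = 20

20


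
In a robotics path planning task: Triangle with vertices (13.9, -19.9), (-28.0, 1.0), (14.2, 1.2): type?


Side lengths squared: AB^2=2192.42, BC^2=1780.88, CA^2=445.3
Sorted: [445.3, 1780.88, 2192.42]
By sides: Scalene, By angles: Acute

Scalene, Acute


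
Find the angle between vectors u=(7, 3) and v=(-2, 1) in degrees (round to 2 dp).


u.v = -11, |u| = sqrt(58) = 7.6158, |v| = sqrt(5) = 2.2361
cos(theta) = u.v/(|u||v|) = -11/sqrt(290) = -0.645942
theta = acos(-0.645942) = 130.24 degrees

130.24 degrees


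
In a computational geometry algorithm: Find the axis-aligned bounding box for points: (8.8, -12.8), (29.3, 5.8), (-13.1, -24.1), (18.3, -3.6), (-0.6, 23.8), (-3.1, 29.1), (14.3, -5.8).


x range: [-13.1, 29.3]
y range: [-24.1, 29.1]
Bounding box: (-13.1,-24.1) to (29.3,29.1)

(-13.1,-24.1) to (29.3,29.1)


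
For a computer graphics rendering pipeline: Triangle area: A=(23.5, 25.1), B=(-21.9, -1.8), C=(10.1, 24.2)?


Area = |x_A(y_B-y_C) + x_B(y_C-y_A) + x_C(y_A-y_B)|/2
= |(-611) + 19.71 + 271.69|/2
= 319.6/2 = 159.8

159.8


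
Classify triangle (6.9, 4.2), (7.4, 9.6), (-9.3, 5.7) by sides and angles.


Side lengths squared: AB^2=29.41, BC^2=294.1, CA^2=264.69
Sorted: [29.41, 264.69, 294.1]
By sides: Scalene, By angles: Right

Scalene, Right


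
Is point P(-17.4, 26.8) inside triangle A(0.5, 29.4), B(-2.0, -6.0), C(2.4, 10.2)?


Cross products: AB x AP = -627.16, BC x BP = 393.8, CA x CP = 348.62
All same sign? no

No, outside


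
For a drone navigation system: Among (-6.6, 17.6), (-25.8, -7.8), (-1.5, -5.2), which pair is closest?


d(P0,P1) = 31.8402, d(P0,P2) = 23.3634, d(P1,P2) = 24.4387
Closest: P0 and P2

Closest pair: (-6.6, 17.6) and (-1.5, -5.2), distance = 23.3634


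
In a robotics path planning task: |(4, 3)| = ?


|u| = sqrt(4^2 + 3^2) = sqrt(25) = 5

5


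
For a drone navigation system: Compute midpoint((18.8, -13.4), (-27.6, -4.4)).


M = ((18.8+(-27.6))/2, ((-13.4)+(-4.4))/2)
= (-4.4, -8.9)

(-4.4, -8.9)


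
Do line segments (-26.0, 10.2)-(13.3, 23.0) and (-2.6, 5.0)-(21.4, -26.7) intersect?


Cross products: d1=-616.98, d2=936.03, d3=-503.88, d4=-2056.89
d1*d2 < 0 and d3*d4 < 0? no

No, they don't intersect


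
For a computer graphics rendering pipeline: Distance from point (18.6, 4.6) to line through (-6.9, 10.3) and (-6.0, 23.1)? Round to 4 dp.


|cross product| = 331.53
|line direction| = sqrt(164.65) = 12.8316
Distance = 331.53/sqrt(164.65) = 25.837

25.837


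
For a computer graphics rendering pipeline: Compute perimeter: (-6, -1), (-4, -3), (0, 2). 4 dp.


Sides: (-6, -1)->(-4, -3): sqrt(8) = 2.828427, (-4, -3)->(0, 2): sqrt(41) = 6.403124, (0, 2)->(-6, -1): sqrt(45) = 6.708204
Sum = 15.939755
Perimeter = 15.9398

15.9398


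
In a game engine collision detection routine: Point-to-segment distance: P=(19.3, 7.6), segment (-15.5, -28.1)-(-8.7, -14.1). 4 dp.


Project P onto AB: t = 1 (clamped to [0,1])
Closest point on segment: (-8.7, -14.1)
Distance: 35.4244

35.4244


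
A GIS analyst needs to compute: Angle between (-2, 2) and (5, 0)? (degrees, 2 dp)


u.v = -10, |u| = sqrt(8) = 2.8284, |v| = sqrt(25) = 5
cos(theta) = u.v/(|u||v|) = -10/sqrt(200) = -0.707107
theta = acos(-0.707107) = 135 degrees

135 degrees


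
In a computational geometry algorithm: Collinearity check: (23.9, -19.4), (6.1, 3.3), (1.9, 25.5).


Cross product: (6.1-23.9)*(25.5-(-19.4)) - (3.3-(-19.4))*(1.9-23.9)
= -299.82

No, not collinear


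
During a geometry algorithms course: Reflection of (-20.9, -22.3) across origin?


Reflection over origin: (x,y) -> (-x,-y)
(-20.9, -22.3) -> (20.9, 22.3)

(20.9, 22.3)


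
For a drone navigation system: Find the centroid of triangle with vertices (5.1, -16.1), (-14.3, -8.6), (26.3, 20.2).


Centroid = ((x_A+x_B+x_C)/3, (y_A+y_B+y_C)/3)
= ((5.1+(-14.3)+26.3)/3, ((-16.1)+(-8.6)+20.2)/3)
= (5.7, -1.5)

(5.7, -1.5)


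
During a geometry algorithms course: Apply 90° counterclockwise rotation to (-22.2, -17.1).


90° CCW: (x,y) -> (-y, x)
(-22.2,-17.1) -> (17.1, -22.2)

(17.1, -22.2)


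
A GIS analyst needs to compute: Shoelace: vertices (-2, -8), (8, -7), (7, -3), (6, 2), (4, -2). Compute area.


Shoelace sum: ((-2)*(-7) - 8*(-8)) + (8*(-3) - 7*(-7)) + (7*2 - 6*(-3)) + (6*(-2) - 4*2) + (4*(-8) - (-2)*(-2))
= 79
Area = |79|/2 = 39.5

39.5


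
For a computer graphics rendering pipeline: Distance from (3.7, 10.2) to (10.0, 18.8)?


dx=6.3, dy=8.6
d^2 = 6.3^2 + 8.6^2 = 113.65
d = sqrt(113.65) = 10.6607

10.6607


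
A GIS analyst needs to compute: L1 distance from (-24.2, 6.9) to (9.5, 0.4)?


|(-24.2)-9.5| + |6.9-0.4| = 33.7 + 6.5 = 40.2

40.2


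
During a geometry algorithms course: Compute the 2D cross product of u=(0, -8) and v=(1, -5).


u x v = u_x*v_y - u_y*v_x = 0*(-5) - (-8)*1
= 0 - (-8) = 8

8


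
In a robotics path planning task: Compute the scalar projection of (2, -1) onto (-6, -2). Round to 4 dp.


u.v = -10, |v| = sqrt(40) = 6.3246
Scalar projection = u.v / |v| = -10 / sqrt(40) = -1.5811

-1.5811


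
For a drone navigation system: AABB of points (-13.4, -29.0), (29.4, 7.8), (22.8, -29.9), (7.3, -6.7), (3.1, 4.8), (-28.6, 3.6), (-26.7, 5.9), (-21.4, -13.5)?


x range: [-28.6, 29.4]
y range: [-29.9, 7.8]
Bounding box: (-28.6,-29.9) to (29.4,7.8)

(-28.6,-29.9) to (29.4,7.8)


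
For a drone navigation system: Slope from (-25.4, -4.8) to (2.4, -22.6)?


slope = (y2-y1)/(x2-x1) = ((-22.6)-(-4.8))/(2.4-(-25.4)) = (-17.8)/27.8 = -0.6403

-0.6403


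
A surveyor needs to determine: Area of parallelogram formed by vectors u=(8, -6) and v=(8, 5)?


|u x v| = |8*5 - (-6)*8|
= |40 - (-48)| = 88

88


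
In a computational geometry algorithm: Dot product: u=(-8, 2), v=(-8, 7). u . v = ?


u . v = u_x*v_x + u_y*v_y = (-8)*(-8) + 2*7
= 64 + 14 = 78

78


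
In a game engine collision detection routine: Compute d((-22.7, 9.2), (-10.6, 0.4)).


dx=12.1, dy=-8.8
d^2 = 12.1^2 + (-8.8)^2 = 223.85
d = sqrt(223.85) = 14.9616

14.9616


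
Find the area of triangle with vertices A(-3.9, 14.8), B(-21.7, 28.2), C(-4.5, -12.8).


Area = |x_A(y_B-y_C) + x_B(y_C-y_A) + x_C(y_A-y_B)|/2
= |(-159.9) + 598.92 + 60.3|/2
= 499.32/2 = 249.66

249.66


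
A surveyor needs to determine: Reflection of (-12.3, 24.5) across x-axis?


Reflection over x-axis: (x,y) -> (x,-y)
(-12.3, 24.5) -> (-12.3, -24.5)

(-12.3, -24.5)


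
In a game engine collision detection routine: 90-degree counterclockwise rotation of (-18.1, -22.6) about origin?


90° CCW: (x,y) -> (-y, x)
(-18.1,-22.6) -> (22.6, -18.1)

(22.6, -18.1)


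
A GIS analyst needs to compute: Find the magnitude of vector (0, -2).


|u| = sqrt(0^2 + (-2)^2) = sqrt(4) = 2

2


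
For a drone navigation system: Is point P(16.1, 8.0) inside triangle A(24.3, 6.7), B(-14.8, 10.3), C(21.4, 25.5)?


Cross products: AB x AP = -21.31, BC x BP = -552.94, CA x CP = -150.39
All same sign? yes

Yes, inside


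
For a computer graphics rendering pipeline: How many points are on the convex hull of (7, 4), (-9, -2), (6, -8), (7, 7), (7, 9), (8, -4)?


Convex hull vertices (CCW): (-9, -2), (6, -8), (8, -4), (7, 9)
Count = 4

4


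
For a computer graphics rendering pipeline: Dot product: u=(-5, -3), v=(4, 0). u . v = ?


u . v = u_x*v_x + u_y*v_y = (-5)*4 + (-3)*0
= (-20) + 0 = -20

-20


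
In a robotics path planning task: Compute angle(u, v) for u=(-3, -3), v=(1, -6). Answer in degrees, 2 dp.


u.v = 15, |u| = sqrt(18) = 4.2426, |v| = sqrt(37) = 6.0828
cos(theta) = u.v/(|u||v|) = 15/sqrt(666) = 0.581238
theta = acos(0.581238) = 54.46 degrees

54.46 degrees


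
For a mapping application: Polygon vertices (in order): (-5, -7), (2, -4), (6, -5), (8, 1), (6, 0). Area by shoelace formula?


Shoelace sum: ((-5)*(-4) - 2*(-7)) + (2*(-5) - 6*(-4)) + (6*1 - 8*(-5)) + (8*0 - 6*1) + (6*(-7) - (-5)*0)
= 46
Area = |46|/2 = 23

23


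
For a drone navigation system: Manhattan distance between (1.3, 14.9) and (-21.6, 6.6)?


|1.3-(-21.6)| + |14.9-6.6| = 22.9 + 8.3 = 31.2

31.2


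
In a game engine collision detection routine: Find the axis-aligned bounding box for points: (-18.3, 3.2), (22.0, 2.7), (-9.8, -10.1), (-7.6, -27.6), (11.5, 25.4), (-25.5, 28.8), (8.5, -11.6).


x range: [-25.5, 22]
y range: [-27.6, 28.8]
Bounding box: (-25.5,-27.6) to (22,28.8)

(-25.5,-27.6) to (22,28.8)


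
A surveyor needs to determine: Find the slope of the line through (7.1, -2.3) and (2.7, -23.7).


slope = (y2-y1)/(x2-x1) = ((-23.7)-(-2.3))/(2.7-7.1) = (-21.4)/(-4.4) = 4.8636

4.8636


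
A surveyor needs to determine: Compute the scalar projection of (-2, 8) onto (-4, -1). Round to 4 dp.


u.v = 0, |v| = sqrt(17) = 4.1231
Scalar projection = u.v / |v| = 0 / sqrt(17) = 0

0


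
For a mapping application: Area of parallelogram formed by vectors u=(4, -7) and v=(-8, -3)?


|u x v| = |4*(-3) - (-7)*(-8)|
= |(-12) - 56| = 68

68


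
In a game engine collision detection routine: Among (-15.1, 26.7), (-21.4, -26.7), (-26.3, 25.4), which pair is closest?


d(P0,P1) = 53.7703, d(P0,P2) = 11.2752, d(P1,P2) = 52.3299
Closest: P0 and P2

Closest pair: (-15.1, 26.7) and (-26.3, 25.4), distance = 11.2752


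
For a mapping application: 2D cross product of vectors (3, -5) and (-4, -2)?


u x v = u_x*v_y - u_y*v_x = 3*(-2) - (-5)*(-4)
= (-6) - 20 = -26

-26


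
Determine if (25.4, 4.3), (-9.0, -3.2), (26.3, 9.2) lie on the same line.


Cross product: ((-9)-25.4)*(9.2-4.3) - ((-3.2)-4.3)*(26.3-25.4)
= -161.81

No, not collinear


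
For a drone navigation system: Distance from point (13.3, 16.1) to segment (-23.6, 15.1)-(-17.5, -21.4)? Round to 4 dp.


Project P onto AB: t = 0.1377 (clamped to [0,1])
Closest point on segment: (-22.76, 10.0735)
Distance: 36.5601

36.5601


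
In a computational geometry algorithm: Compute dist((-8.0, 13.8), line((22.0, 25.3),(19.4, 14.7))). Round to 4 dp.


|cross product| = 288.1
|line direction| = sqrt(119.12) = 10.9142
Distance = 288.1/sqrt(119.12) = 26.3968

26.3968


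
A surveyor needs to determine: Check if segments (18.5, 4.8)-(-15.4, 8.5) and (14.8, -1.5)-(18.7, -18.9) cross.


Cross products: d1=88.95, d2=-486.48, d3=227.26, d4=802.69
d1*d2 < 0 and d3*d4 < 0? no

No, they don't intersect


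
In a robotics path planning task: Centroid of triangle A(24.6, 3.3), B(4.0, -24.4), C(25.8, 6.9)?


Centroid = ((x_A+x_B+x_C)/3, (y_A+y_B+y_C)/3)
= ((24.6+4+25.8)/3, (3.3+(-24.4)+6.9)/3)
= (18.1333, -4.7333)

(18.1333, -4.7333)


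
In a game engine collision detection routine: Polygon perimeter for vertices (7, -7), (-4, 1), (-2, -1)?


Sides: (7, -7)->(-4, 1): sqrt(185) = 13.601471, (-4, 1)->(-2, -1): sqrt(8) = 2.828427, (-2, -1)->(7, -7): sqrt(117) = 10.816654
Sum = 27.246552
Perimeter = 27.2466

27.2466


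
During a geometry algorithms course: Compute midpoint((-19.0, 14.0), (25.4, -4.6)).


M = (((-19)+25.4)/2, (14+(-4.6))/2)
= (3.2, 4.7)

(3.2, 4.7)


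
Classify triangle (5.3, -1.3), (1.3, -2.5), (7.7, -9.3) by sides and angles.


Side lengths squared: AB^2=17.44, BC^2=87.2, CA^2=69.76
Sorted: [17.44, 69.76, 87.2]
By sides: Scalene, By angles: Right

Scalene, Right


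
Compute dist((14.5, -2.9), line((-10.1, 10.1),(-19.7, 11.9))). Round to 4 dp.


|cross product| = 80.52
|line direction| = sqrt(95.4) = 9.7673
Distance = 80.52/sqrt(95.4) = 8.2438

8.2438


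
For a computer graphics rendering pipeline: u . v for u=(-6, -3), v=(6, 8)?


u . v = u_x*v_x + u_y*v_y = (-6)*6 + (-3)*8
= (-36) + (-24) = -60

-60


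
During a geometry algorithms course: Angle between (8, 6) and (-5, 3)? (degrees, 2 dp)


u.v = -22, |u| = sqrt(100) = 10, |v| = sqrt(34) = 5.831
cos(theta) = u.v/(|u||v|) = -22/sqrt(3400) = -0.377297
theta = acos(-0.377297) = 112.17 degrees

112.17 degrees


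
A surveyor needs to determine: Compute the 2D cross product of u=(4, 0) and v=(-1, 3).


u x v = u_x*v_y - u_y*v_x = 4*3 - 0*(-1)
= 12 - 0 = 12

12


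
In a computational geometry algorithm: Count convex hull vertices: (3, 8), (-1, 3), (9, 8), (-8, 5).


Convex hull vertices (CCW): (-8, 5), (-1, 3), (9, 8), (3, 8)
Count = 4

4


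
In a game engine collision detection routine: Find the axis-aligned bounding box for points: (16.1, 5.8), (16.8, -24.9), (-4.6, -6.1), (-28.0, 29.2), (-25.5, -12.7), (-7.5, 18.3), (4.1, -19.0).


x range: [-28, 16.8]
y range: [-24.9, 29.2]
Bounding box: (-28,-24.9) to (16.8,29.2)

(-28,-24.9) to (16.8,29.2)


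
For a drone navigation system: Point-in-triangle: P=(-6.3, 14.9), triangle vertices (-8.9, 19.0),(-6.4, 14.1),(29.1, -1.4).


Cross products: AB x AP = 2.49, BC x BP = 29.95, CA x CP = 102.76
All same sign? yes

Yes, inside


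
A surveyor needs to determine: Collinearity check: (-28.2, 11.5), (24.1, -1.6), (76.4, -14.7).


Cross product: (24.1-(-28.2))*((-14.7)-11.5) - ((-1.6)-11.5)*(76.4-(-28.2))
= 0

Yes, collinear


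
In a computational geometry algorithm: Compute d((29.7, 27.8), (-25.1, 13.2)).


dx=-54.8, dy=-14.6
d^2 = (-54.8)^2 + (-14.6)^2 = 3216.2
d = sqrt(3216.2) = 56.7116

56.7116


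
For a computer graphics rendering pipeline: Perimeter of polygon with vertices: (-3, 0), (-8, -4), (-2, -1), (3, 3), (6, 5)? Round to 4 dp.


Sides: (-3, 0)->(-8, -4): sqrt(41) = 6.403124, (-8, -4)->(-2, -1): sqrt(45) = 6.708204, (-2, -1)->(3, 3): sqrt(41) = 6.403124, (3, 3)->(6, 5): sqrt(13) = 3.605551, (6, 5)->(-3, 0): sqrt(106) = 10.29563
Sum = 33.415633
Perimeter = 33.4156

33.4156


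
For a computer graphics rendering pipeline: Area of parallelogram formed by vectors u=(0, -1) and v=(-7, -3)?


|u x v| = |0*(-3) - (-1)*(-7)|
= |0 - 7| = 7

7


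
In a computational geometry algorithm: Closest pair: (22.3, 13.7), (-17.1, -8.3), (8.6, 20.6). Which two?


d(P0,P1) = 45.126, d(P0,P2) = 15.3395, d(P1,P2) = 38.6743
Closest: P0 and P2

Closest pair: (22.3, 13.7) and (8.6, 20.6), distance = 15.3395


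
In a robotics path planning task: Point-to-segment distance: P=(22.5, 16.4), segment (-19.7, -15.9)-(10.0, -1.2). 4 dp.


Project P onto AB: t = 1 (clamped to [0,1])
Closest point on segment: (10, -1.2)
Distance: 21.5873

21.5873


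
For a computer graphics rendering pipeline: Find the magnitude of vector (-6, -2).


|u| = sqrt((-6)^2 + (-2)^2) = sqrt(40) = 6.3246

6.3246


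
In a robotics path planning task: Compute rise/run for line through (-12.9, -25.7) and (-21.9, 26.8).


slope = (y2-y1)/(x2-x1) = (26.8-(-25.7))/((-21.9)-(-12.9)) = 52.5/(-9) = -5.8333

-5.8333


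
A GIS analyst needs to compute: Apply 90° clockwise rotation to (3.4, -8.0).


90° CW: (x,y) -> (y, -x)
(3.4,-8) -> (-8, -3.4)

(-8, -3.4)


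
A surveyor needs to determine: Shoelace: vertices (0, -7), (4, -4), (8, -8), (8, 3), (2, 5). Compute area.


Shoelace sum: (0*(-4) - 4*(-7)) + (4*(-8) - 8*(-4)) + (8*3 - 8*(-8)) + (8*5 - 2*3) + (2*(-7) - 0*5)
= 136
Area = |136|/2 = 68

68


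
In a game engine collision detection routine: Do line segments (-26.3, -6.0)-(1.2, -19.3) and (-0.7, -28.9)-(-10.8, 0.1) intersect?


Cross products: d1=511.11, d2=-152.06, d3=-289.27, d4=373.9
d1*d2 < 0 and d3*d4 < 0? yes

Yes, they intersect


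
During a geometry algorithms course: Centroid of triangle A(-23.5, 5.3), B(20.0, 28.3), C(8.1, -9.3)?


Centroid = ((x_A+x_B+x_C)/3, (y_A+y_B+y_C)/3)
= (((-23.5)+20+8.1)/3, (5.3+28.3+(-9.3))/3)
= (1.5333, 8.1)

(1.5333, 8.1)


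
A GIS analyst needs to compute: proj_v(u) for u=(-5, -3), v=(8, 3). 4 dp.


u.v = -49, |v| = sqrt(73) = 8.544
Scalar projection = u.v / |v| = -49 / sqrt(73) = -5.735

-5.735


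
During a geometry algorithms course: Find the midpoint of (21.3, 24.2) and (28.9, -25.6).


M = ((21.3+28.9)/2, (24.2+(-25.6))/2)
= (25.1, -0.7)

(25.1, -0.7)


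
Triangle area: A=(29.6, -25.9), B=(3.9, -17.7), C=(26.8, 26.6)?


Area = |x_A(y_B-y_C) + x_B(y_C-y_A) + x_C(y_A-y_B)|/2
= |(-1311.28) + 204.75 + (-219.76)|/2
= 1326.29/2 = 663.145

663.145


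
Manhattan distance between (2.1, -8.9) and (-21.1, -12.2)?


|2.1-(-21.1)| + |(-8.9)-(-12.2)| = 23.2 + 3.3 = 26.5

26.5


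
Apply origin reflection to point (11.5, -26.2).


Reflection over origin: (x,y) -> (-x,-y)
(11.5, -26.2) -> (-11.5, 26.2)

(-11.5, 26.2)


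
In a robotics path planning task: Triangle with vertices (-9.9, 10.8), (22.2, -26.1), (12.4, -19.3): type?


Side lengths squared: AB^2=2392.02, BC^2=142.28, CA^2=1403.3
Sorted: [142.28, 1403.3, 2392.02]
By sides: Scalene, By angles: Obtuse

Scalene, Obtuse
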